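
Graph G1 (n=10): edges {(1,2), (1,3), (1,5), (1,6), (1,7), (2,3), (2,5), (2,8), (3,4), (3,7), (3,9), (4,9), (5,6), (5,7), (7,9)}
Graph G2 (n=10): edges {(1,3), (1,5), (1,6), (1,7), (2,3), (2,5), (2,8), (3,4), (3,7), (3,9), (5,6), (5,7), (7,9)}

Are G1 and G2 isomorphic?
No, not isomorphic

The graphs are NOT isomorphic.

Counting edges: G1 has 15 edge(s); G2 has 13 edge(s).
Edge count is an isomorphism invariant (a bijection on vertices induces a bijection on edges), so differing edge counts rule out isomorphism.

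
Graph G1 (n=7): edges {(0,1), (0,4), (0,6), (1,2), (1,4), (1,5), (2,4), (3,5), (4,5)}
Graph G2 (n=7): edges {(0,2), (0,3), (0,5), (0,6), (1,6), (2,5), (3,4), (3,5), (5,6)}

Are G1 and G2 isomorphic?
Yes, isomorphic

The graphs are isomorphic.
One valid mapping φ: V(G1) → V(G2): 0→3, 1→5, 2→2, 3→1, 4→0, 5→6, 6→4

Verify φ preserves adjacency — for each edge of G1, its image is an edge of G2:
  (0,1) → (φ(0),φ(1)) = (3,5) ∈ E(G2) ✓
  (0,4) → (φ(0),φ(4)) = (0,3) ∈ E(G2) ✓
  (0,6) → (φ(0),φ(6)) = (3,4) ∈ E(G2) ✓
  (1,2) → (φ(1),φ(2)) = (2,5) ∈ E(G2) ✓
  (1,4) → (φ(1),φ(4)) = (0,5) ∈ E(G2) ✓
  (1,5) → (φ(1),φ(5)) = (5,6) ∈ E(G2) ✓
  (2,4) → (φ(2),φ(4)) = (0,2) ∈ E(G2) ✓
  (3,5) → (φ(3),φ(5)) = (1,6) ∈ E(G2) ✓
  (4,5) → (φ(4),φ(5)) = (0,6) ∈ E(G2) ✓
All 9 edges of G1 map to edges of G2, and |E(G1)| = |E(G2)| = 9, so φ is a bijection on edges as well as vertices. Hence G1 ≅ G2.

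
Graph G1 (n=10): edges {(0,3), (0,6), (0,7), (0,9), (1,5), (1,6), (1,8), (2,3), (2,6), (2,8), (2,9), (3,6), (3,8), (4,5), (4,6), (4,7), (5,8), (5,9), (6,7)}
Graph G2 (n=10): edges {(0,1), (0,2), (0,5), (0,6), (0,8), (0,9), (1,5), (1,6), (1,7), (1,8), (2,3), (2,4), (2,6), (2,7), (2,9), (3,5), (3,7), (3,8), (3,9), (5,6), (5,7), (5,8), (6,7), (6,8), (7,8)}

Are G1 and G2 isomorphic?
No, not isomorphic

The graphs are NOT isomorphic.

Degrees in G1: deg(0)=4, deg(1)=3, deg(2)=4, deg(3)=4, deg(4)=3, deg(5)=4, deg(6)=6, deg(7)=3, deg(8)=4, deg(9)=3.
Sorted degree sequence of G1: [6, 4, 4, 4, 4, 4, 3, 3, 3, 3].
Degrees in G2: deg(0)=6, deg(1)=5, deg(2)=6, deg(3)=5, deg(4)=1, deg(5)=6, deg(6)=6, deg(7)=6, deg(8)=6, deg(9)=3.
Sorted degree sequence of G2: [6, 6, 6, 6, 6, 6, 5, 5, 3, 1].
The (sorted) degree sequence is an isomorphism invariant, so since G1 and G2 have different degree sequences they cannot be isomorphic.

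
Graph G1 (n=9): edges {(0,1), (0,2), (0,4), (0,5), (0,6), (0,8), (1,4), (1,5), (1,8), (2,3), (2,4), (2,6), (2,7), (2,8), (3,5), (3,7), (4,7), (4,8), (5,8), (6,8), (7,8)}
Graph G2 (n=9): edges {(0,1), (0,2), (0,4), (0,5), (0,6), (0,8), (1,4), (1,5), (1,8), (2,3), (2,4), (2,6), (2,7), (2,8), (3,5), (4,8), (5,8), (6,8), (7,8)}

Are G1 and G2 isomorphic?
No, not isomorphic

The graphs are NOT isomorphic.

Counting edges: G1 has 21 edge(s); G2 has 19 edge(s).
Edge count is an isomorphism invariant (a bijection on vertices induces a bijection on edges), so differing edge counts rule out isomorphism.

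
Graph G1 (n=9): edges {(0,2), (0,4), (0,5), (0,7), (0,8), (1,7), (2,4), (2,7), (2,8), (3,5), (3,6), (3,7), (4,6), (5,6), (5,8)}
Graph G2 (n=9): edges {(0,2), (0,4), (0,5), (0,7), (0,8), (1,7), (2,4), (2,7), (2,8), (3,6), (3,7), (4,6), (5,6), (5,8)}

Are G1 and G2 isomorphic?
No, not isomorphic

The graphs are NOT isomorphic.

Counting edges: G1 has 15 edge(s); G2 has 14 edge(s).
Edge count is an isomorphism invariant (a bijection on vertices induces a bijection on edges), so differing edge counts rule out isomorphism.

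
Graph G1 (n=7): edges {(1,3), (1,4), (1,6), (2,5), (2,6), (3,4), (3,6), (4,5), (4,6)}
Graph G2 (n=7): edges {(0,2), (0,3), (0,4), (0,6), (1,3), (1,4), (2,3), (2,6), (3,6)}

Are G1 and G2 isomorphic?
Yes, isomorphic

The graphs are isomorphic.
One valid mapping φ: V(G1) → V(G2): 0→5, 1→2, 2→4, 3→6, 4→3, 5→1, 6→0

Verify φ preserves adjacency — for each edge of G1, its image is an edge of G2:
  (1,3) → (φ(1),φ(3)) = (2,6) ∈ E(G2) ✓
  (1,4) → (φ(1),φ(4)) = (2,3) ∈ E(G2) ✓
  (1,6) → (φ(1),φ(6)) = (0,2) ∈ E(G2) ✓
  (2,5) → (φ(2),φ(5)) = (1,4) ∈ E(G2) ✓
  (2,6) → (φ(2),φ(6)) = (0,4) ∈ E(G2) ✓
  (3,4) → (φ(3),φ(4)) = (3,6) ∈ E(G2) ✓
  (3,6) → (φ(3),φ(6)) = (0,6) ∈ E(G2) ✓
  (4,5) → (φ(4),φ(5)) = (1,3) ∈ E(G2) ✓
  (4,6) → (φ(4),φ(6)) = (0,3) ∈ E(G2) ✓
All 9 edges of G1 map to edges of G2, and |E(G1)| = |E(G2)| = 9, so φ is a bijection on edges as well as vertices. Hence G1 ≅ G2.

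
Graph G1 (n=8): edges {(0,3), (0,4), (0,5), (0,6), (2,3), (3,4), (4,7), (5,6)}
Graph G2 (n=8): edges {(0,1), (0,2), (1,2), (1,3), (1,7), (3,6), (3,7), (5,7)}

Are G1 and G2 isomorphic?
Yes, isomorphic

The graphs are isomorphic.
One valid mapping φ: V(G1) → V(G2): 0→1, 1→4, 2→5, 3→7, 4→3, 5→2, 6→0, 7→6

Verify φ preserves adjacency — for each edge of G1, its image is an edge of G2:
  (0,3) → (φ(0),φ(3)) = (1,7) ∈ E(G2) ✓
  (0,4) → (φ(0),φ(4)) = (1,3) ∈ E(G2) ✓
  (0,5) → (φ(0),φ(5)) = (1,2) ∈ E(G2) ✓
  (0,6) → (φ(0),φ(6)) = (0,1) ∈ E(G2) ✓
  (2,3) → (φ(2),φ(3)) = (5,7) ∈ E(G2) ✓
  (3,4) → (φ(3),φ(4)) = (3,7) ∈ E(G2) ✓
  (4,7) → (φ(4),φ(7)) = (3,6) ∈ E(G2) ✓
  (5,6) → (φ(5),φ(6)) = (0,2) ∈ E(G2) ✓
All 8 edges of G1 map to edges of G2, and |E(G1)| = |E(G2)| = 8, so φ is a bijection on edges as well as vertices. Hence G1 ≅ G2.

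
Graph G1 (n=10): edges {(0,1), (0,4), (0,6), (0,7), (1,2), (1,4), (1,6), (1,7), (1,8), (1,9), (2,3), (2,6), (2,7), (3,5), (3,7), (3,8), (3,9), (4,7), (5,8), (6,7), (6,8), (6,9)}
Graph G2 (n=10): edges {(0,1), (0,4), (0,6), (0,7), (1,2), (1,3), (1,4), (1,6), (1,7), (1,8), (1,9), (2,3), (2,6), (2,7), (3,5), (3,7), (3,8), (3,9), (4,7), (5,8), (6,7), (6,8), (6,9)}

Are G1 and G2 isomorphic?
No, not isomorphic

The graphs are NOT isomorphic.

Counting edges: G1 has 22 edge(s); G2 has 23 edge(s).
Edge count is an isomorphism invariant (a bijection on vertices induces a bijection on edges), so differing edge counts rule out isomorphism.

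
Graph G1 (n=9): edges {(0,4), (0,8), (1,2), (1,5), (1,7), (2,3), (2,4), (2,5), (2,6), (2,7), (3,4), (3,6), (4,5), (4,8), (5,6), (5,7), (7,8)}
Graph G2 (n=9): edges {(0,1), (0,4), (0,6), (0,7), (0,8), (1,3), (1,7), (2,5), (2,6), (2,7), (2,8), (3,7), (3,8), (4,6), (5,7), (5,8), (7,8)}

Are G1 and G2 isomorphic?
Yes, isomorphic

The graphs are isomorphic.
One valid mapping φ: V(G1) → V(G2): 0→4, 1→5, 2→7, 3→1, 4→0, 5→8, 6→3, 7→2, 8→6

Verify φ preserves adjacency — for each edge of G1, its image is an edge of G2:
  (0,4) → (φ(0),φ(4)) = (0,4) ∈ E(G2) ✓
  (0,8) → (φ(0),φ(8)) = (4,6) ∈ E(G2) ✓
  (1,2) → (φ(1),φ(2)) = (5,7) ∈ E(G2) ✓
  (1,5) → (φ(1),φ(5)) = (5,8) ∈ E(G2) ✓
  (1,7) → (φ(1),φ(7)) = (2,5) ∈ E(G2) ✓
  (2,3) → (φ(2),φ(3)) = (1,7) ∈ E(G2) ✓
  (2,4) → (φ(2),φ(4)) = (0,7) ∈ E(G2) ✓
  (2,5) → (φ(2),φ(5)) = (7,8) ∈ E(G2) ✓
  (2,6) → (φ(2),φ(6)) = (3,7) ∈ E(G2) ✓
  (2,7) → (φ(2),φ(7)) = (2,7) ∈ E(G2) ✓
  (3,4) → (φ(3),φ(4)) = (0,1) ∈ E(G2) ✓
  (3,6) → (φ(3),φ(6)) = (1,3) ∈ E(G2) ✓
  (4,5) → (φ(4),φ(5)) = (0,8) ∈ E(G2) ✓
  (4,8) → (φ(4),φ(8)) = (0,6) ∈ E(G2) ✓
  (5,6) → (φ(5),φ(6)) = (3,8) ∈ E(G2) ✓
  (5,7) → (φ(5),φ(7)) = (2,8) ∈ E(G2) ✓
  (7,8) → (φ(7),φ(8)) = (2,6) ∈ E(G2) ✓
All 17 edges of G1 map to edges of G2, and |E(G1)| = |E(G2)| = 17, so φ is a bijection on edges as well as vertices. Hence G1 ≅ G2.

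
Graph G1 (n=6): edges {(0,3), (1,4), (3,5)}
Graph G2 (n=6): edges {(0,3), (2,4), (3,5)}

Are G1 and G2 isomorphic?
Yes, isomorphic

The graphs are isomorphic.
One valid mapping φ: V(G1) → V(G2): 0→0, 1→2, 2→1, 3→3, 4→4, 5→5

Verify φ preserves adjacency — for each edge of G1, its image is an edge of G2:
  (0,3) → (φ(0),φ(3)) = (0,3) ∈ E(G2) ✓
  (1,4) → (φ(1),φ(4)) = (2,4) ∈ E(G2) ✓
  (3,5) → (φ(3),φ(5)) = (3,5) ∈ E(G2) ✓
All 3 edges of G1 map to edges of G2, and |E(G1)| = |E(G2)| = 3, so φ is a bijection on edges as well as vertices. Hence G1 ≅ G2.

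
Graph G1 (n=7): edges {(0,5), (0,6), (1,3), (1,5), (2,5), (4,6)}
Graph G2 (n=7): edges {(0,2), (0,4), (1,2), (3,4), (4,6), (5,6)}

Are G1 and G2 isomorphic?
Yes, isomorphic

The graphs are isomorphic.
One valid mapping φ: V(G1) → V(G2): 0→0, 1→6, 2→3, 3→5, 4→1, 5→4, 6→2

Verify φ preserves adjacency — for each edge of G1, its image is an edge of G2:
  (0,5) → (φ(0),φ(5)) = (0,4) ∈ E(G2) ✓
  (0,6) → (φ(0),φ(6)) = (0,2) ∈ E(G2) ✓
  (1,3) → (φ(1),φ(3)) = (5,6) ∈ E(G2) ✓
  (1,5) → (φ(1),φ(5)) = (4,6) ∈ E(G2) ✓
  (2,5) → (φ(2),φ(5)) = (3,4) ∈ E(G2) ✓
  (4,6) → (φ(4),φ(6)) = (1,2) ∈ E(G2) ✓
All 6 edges of G1 map to edges of G2, and |E(G1)| = |E(G2)| = 6, so φ is a bijection on edges as well as vertices. Hence G1 ≅ G2.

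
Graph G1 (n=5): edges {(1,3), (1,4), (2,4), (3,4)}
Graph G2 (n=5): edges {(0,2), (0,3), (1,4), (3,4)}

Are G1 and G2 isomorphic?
No, not isomorphic

The graphs are NOT isomorphic.

Connected components of G1: 2 component(s) with vertex sets [[0], [1, 2, 3, 4]], sizes [1, 4].
Connected components of G2: 1 component(s) with vertex sets [[0, 1, 2, 3, 4]], sizes [5].
The number of connected components (and the multiset of component sizes) is an isomorphism invariant — an isomorphism maps each component of G1 bijectively onto a component of G2. Since G1 has 2 component(s) and G2 has 1, they cannot be isomorphic.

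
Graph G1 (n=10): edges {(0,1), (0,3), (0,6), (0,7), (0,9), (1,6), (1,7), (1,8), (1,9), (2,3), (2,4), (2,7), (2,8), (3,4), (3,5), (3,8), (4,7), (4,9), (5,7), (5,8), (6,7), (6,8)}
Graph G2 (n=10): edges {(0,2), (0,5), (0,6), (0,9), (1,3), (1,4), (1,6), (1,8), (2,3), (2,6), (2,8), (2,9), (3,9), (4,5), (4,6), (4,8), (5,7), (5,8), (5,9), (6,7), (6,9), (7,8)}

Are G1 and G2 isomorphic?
Yes, isomorphic

The graphs are isomorphic.
One valid mapping φ: V(G1) → V(G2): 0→2, 1→9, 2→4, 3→8, 4→1, 5→7, 6→0, 7→6, 8→5, 9→3

Verify φ preserves adjacency — for each edge of G1, its image is an edge of G2:
  (0,1) → (φ(0),φ(1)) = (2,9) ∈ E(G2) ✓
  (0,3) → (φ(0),φ(3)) = (2,8) ∈ E(G2) ✓
  (0,6) → (φ(0),φ(6)) = (0,2) ∈ E(G2) ✓
  (0,7) → (φ(0),φ(7)) = (2,6) ∈ E(G2) ✓
  (0,9) → (φ(0),φ(9)) = (2,3) ∈ E(G2) ✓
  (1,6) → (φ(1),φ(6)) = (0,9) ∈ E(G2) ✓
  (1,7) → (φ(1),φ(7)) = (6,9) ∈ E(G2) ✓
  (1,8) → (φ(1),φ(8)) = (5,9) ∈ E(G2) ✓
  (1,9) → (φ(1),φ(9)) = (3,9) ∈ E(G2) ✓
  (2,3) → (φ(2),φ(3)) = (4,8) ∈ E(G2) ✓
  (2,4) → (φ(2),φ(4)) = (1,4) ∈ E(G2) ✓
  (2,7) → (φ(2),φ(7)) = (4,6) ∈ E(G2) ✓
  (2,8) → (φ(2),φ(8)) = (4,5) ∈ E(G2) ✓
  (3,4) → (φ(3),φ(4)) = (1,8) ∈ E(G2) ✓
  (3,5) → (φ(3),φ(5)) = (7,8) ∈ E(G2) ✓
  (3,8) → (φ(3),φ(8)) = (5,8) ∈ E(G2) ✓
  (4,7) → (φ(4),φ(7)) = (1,6) ∈ E(G2) ✓
  (4,9) → (φ(4),φ(9)) = (1,3) ∈ E(G2) ✓
  (5,7) → (φ(5),φ(7)) = (6,7) ∈ E(G2) ✓
  (5,8) → (φ(5),φ(8)) = (5,7) ∈ E(G2) ✓
  (6,7) → (φ(6),φ(7)) = (0,6) ∈ E(G2) ✓
  (6,8) → (φ(6),φ(8)) = (0,5) ∈ E(G2) ✓
All 22 edges of G1 map to edges of G2, and |E(G1)| = |E(G2)| = 22, so φ is a bijection on edges as well as vertices. Hence G1 ≅ G2.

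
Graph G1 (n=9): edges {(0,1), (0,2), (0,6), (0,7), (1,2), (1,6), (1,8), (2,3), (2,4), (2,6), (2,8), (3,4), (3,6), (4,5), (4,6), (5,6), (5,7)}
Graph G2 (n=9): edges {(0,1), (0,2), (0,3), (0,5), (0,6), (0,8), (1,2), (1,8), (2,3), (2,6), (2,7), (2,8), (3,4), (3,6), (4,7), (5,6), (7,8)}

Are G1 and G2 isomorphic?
Yes, isomorphic

The graphs are isomorphic.
One valid mapping φ: V(G1) → V(G2): 0→3, 1→6, 2→0, 3→1, 4→8, 5→7, 6→2, 7→4, 8→5

Verify φ preserves adjacency — for each edge of G1, its image is an edge of G2:
  (0,1) → (φ(0),φ(1)) = (3,6) ∈ E(G2) ✓
  (0,2) → (φ(0),φ(2)) = (0,3) ∈ E(G2) ✓
  (0,6) → (φ(0),φ(6)) = (2,3) ∈ E(G2) ✓
  (0,7) → (φ(0),φ(7)) = (3,4) ∈ E(G2) ✓
  (1,2) → (φ(1),φ(2)) = (0,6) ∈ E(G2) ✓
  (1,6) → (φ(1),φ(6)) = (2,6) ∈ E(G2) ✓
  (1,8) → (φ(1),φ(8)) = (5,6) ∈ E(G2) ✓
  (2,3) → (φ(2),φ(3)) = (0,1) ∈ E(G2) ✓
  (2,4) → (φ(2),φ(4)) = (0,8) ∈ E(G2) ✓
  (2,6) → (φ(2),φ(6)) = (0,2) ∈ E(G2) ✓
  (2,8) → (φ(2),φ(8)) = (0,5) ∈ E(G2) ✓
  (3,4) → (φ(3),φ(4)) = (1,8) ∈ E(G2) ✓
  (3,6) → (φ(3),φ(6)) = (1,2) ∈ E(G2) ✓
  (4,5) → (φ(4),φ(5)) = (7,8) ∈ E(G2) ✓
  (4,6) → (φ(4),φ(6)) = (2,8) ∈ E(G2) ✓
  (5,6) → (φ(5),φ(6)) = (2,7) ∈ E(G2) ✓
  (5,7) → (φ(5),φ(7)) = (4,7) ∈ E(G2) ✓
All 17 edges of G1 map to edges of G2, and |E(G1)| = |E(G2)| = 17, so φ is a bijection on edges as well as vertices. Hence G1 ≅ G2.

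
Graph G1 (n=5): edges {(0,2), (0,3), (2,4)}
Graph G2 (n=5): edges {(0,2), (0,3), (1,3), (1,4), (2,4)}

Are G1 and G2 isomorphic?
No, not isomorphic

The graphs are NOT isomorphic.

Connected components of G1: 2 component(s) with vertex sets [[1], [0, 2, 3, 4]], sizes [1, 4].
Connected components of G2: 1 component(s) with vertex sets [[0, 1, 2, 3, 4]], sizes [5].
The number of connected components (and the multiset of component sizes) is an isomorphism invariant — an isomorphism maps each component of G1 bijectively onto a component of G2. Since G1 has 2 component(s) and G2 has 1, they cannot be isomorphic.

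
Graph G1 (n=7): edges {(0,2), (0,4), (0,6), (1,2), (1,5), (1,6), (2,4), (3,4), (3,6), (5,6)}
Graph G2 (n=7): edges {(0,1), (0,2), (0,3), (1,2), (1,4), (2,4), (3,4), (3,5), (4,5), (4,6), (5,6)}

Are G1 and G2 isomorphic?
No, not isomorphic

The graphs are NOT isomorphic.

Degrees in G1: deg(0)=3, deg(1)=3, deg(2)=3, deg(3)=2, deg(4)=3, deg(5)=2, deg(6)=4.
Sorted degree sequence of G1: [4, 3, 3, 3, 3, 2, 2].
Degrees in G2: deg(0)=3, deg(1)=3, deg(2)=3, deg(3)=3, deg(4)=5, deg(5)=3, deg(6)=2.
Sorted degree sequence of G2: [5, 3, 3, 3, 3, 3, 2].
The (sorted) degree sequence is an isomorphism invariant, so since G1 and G2 have different degree sequences they cannot be isomorphic.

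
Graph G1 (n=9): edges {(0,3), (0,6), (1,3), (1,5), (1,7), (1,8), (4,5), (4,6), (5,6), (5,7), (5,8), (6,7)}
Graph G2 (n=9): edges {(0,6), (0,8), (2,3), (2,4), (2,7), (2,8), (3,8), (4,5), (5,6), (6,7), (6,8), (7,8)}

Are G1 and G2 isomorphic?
Yes, isomorphic

The graphs are isomorphic.
One valid mapping φ: V(G1) → V(G2): 0→4, 1→6, 2→1, 3→5, 4→3, 5→8, 6→2, 7→7, 8→0

Verify φ preserves adjacency — for each edge of G1, its image is an edge of G2:
  (0,3) → (φ(0),φ(3)) = (4,5) ∈ E(G2) ✓
  (0,6) → (φ(0),φ(6)) = (2,4) ∈ E(G2) ✓
  (1,3) → (φ(1),φ(3)) = (5,6) ∈ E(G2) ✓
  (1,5) → (φ(1),φ(5)) = (6,8) ∈ E(G2) ✓
  (1,7) → (φ(1),φ(7)) = (6,7) ∈ E(G2) ✓
  (1,8) → (φ(1),φ(8)) = (0,6) ∈ E(G2) ✓
  (4,5) → (φ(4),φ(5)) = (3,8) ∈ E(G2) ✓
  (4,6) → (φ(4),φ(6)) = (2,3) ∈ E(G2) ✓
  (5,6) → (φ(5),φ(6)) = (2,8) ∈ E(G2) ✓
  (5,7) → (φ(5),φ(7)) = (7,8) ∈ E(G2) ✓
  (5,8) → (φ(5),φ(8)) = (0,8) ∈ E(G2) ✓
  (6,7) → (φ(6),φ(7)) = (2,7) ∈ E(G2) ✓
All 12 edges of G1 map to edges of G2, and |E(G1)| = |E(G2)| = 12, so φ is a bijection on edges as well as vertices. Hence G1 ≅ G2.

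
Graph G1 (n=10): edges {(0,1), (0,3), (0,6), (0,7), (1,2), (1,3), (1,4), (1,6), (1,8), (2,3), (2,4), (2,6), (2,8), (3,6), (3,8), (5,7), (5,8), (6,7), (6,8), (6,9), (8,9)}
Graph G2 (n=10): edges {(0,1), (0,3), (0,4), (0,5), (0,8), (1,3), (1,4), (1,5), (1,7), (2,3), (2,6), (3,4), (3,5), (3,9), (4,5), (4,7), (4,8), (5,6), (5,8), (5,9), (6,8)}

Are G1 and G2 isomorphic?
Yes, isomorphic

The graphs are isomorphic.
One valid mapping φ: V(G1) → V(G2): 0→8, 1→4, 2→1, 3→0, 4→7, 5→2, 6→5, 7→6, 8→3, 9→9

Verify φ preserves adjacency — for each edge of G1, its image is an edge of G2:
  (0,1) → (φ(0),φ(1)) = (4,8) ∈ E(G2) ✓
  (0,3) → (φ(0),φ(3)) = (0,8) ∈ E(G2) ✓
  (0,6) → (φ(0),φ(6)) = (5,8) ∈ E(G2) ✓
  (0,7) → (φ(0),φ(7)) = (6,8) ∈ E(G2) ✓
  (1,2) → (φ(1),φ(2)) = (1,4) ∈ E(G2) ✓
  (1,3) → (φ(1),φ(3)) = (0,4) ∈ E(G2) ✓
  (1,4) → (φ(1),φ(4)) = (4,7) ∈ E(G2) ✓
  (1,6) → (φ(1),φ(6)) = (4,5) ∈ E(G2) ✓
  (1,8) → (φ(1),φ(8)) = (3,4) ∈ E(G2) ✓
  (2,3) → (φ(2),φ(3)) = (0,1) ∈ E(G2) ✓
  (2,4) → (φ(2),φ(4)) = (1,7) ∈ E(G2) ✓
  (2,6) → (φ(2),φ(6)) = (1,5) ∈ E(G2) ✓
  (2,8) → (φ(2),φ(8)) = (1,3) ∈ E(G2) ✓
  (3,6) → (φ(3),φ(6)) = (0,5) ∈ E(G2) ✓
  (3,8) → (φ(3),φ(8)) = (0,3) ∈ E(G2) ✓
  (5,7) → (φ(5),φ(7)) = (2,6) ∈ E(G2) ✓
  (5,8) → (φ(5),φ(8)) = (2,3) ∈ E(G2) ✓
  (6,7) → (φ(6),φ(7)) = (5,6) ∈ E(G2) ✓
  (6,8) → (φ(6),φ(8)) = (3,5) ∈ E(G2) ✓
  (6,9) → (φ(6),φ(9)) = (5,9) ∈ E(G2) ✓
  (8,9) → (φ(8),φ(9)) = (3,9) ∈ E(G2) ✓
All 21 edges of G1 map to edges of G2, and |E(G1)| = |E(G2)| = 21, so φ is a bijection on edges as well as vertices. Hence G1 ≅ G2.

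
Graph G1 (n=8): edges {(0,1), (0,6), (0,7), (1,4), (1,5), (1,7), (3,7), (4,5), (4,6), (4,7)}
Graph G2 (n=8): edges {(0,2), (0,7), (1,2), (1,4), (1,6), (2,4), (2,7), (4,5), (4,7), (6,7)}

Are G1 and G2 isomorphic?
Yes, isomorphic

The graphs are isomorphic.
One valid mapping φ: V(G1) → V(G2): 0→1, 1→2, 2→3, 3→5, 4→7, 5→0, 6→6, 7→4

Verify φ preserves adjacency — for each edge of G1, its image is an edge of G2:
  (0,1) → (φ(0),φ(1)) = (1,2) ∈ E(G2) ✓
  (0,6) → (φ(0),φ(6)) = (1,6) ∈ E(G2) ✓
  (0,7) → (φ(0),φ(7)) = (1,4) ∈ E(G2) ✓
  (1,4) → (φ(1),φ(4)) = (2,7) ∈ E(G2) ✓
  (1,5) → (φ(1),φ(5)) = (0,2) ∈ E(G2) ✓
  (1,7) → (φ(1),φ(7)) = (2,4) ∈ E(G2) ✓
  (3,7) → (φ(3),φ(7)) = (4,5) ∈ E(G2) ✓
  (4,5) → (φ(4),φ(5)) = (0,7) ∈ E(G2) ✓
  (4,6) → (φ(4),φ(6)) = (6,7) ∈ E(G2) ✓
  (4,7) → (φ(4),φ(7)) = (4,7) ∈ E(G2) ✓
All 10 edges of G1 map to edges of G2, and |E(G1)| = |E(G2)| = 10, so φ is a bijection on edges as well as vertices. Hence G1 ≅ G2.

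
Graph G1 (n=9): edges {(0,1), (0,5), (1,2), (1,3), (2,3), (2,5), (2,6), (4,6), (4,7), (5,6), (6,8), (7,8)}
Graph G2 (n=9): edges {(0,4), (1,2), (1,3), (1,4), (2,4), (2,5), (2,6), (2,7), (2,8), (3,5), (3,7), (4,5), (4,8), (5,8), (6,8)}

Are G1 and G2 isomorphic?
No, not isomorphic

The graphs are NOT isomorphic.

Degrees in G1: deg(0)=2, deg(1)=3, deg(2)=4, deg(3)=2, deg(4)=2, deg(5)=3, deg(6)=4, deg(7)=2, deg(8)=2.
Sorted degree sequence of G1: [4, 4, 3, 3, 2, 2, 2, 2, 2].
Degrees in G2: deg(0)=1, deg(1)=3, deg(2)=6, deg(3)=3, deg(4)=5, deg(5)=4, deg(6)=2, deg(7)=2, deg(8)=4.
Sorted degree sequence of G2: [6, 5, 4, 4, 3, 3, 2, 2, 1].
The (sorted) degree sequence is an isomorphism invariant, so since G1 and G2 have different degree sequences they cannot be isomorphic.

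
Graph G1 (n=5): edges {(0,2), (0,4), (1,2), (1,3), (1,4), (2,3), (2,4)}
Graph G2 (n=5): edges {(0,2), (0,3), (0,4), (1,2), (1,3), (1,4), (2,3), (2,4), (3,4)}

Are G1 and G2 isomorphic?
No, not isomorphic

The graphs are NOT isomorphic.

Counting edges: G1 has 7 edge(s); G2 has 9 edge(s).
Edge count is an isomorphism invariant (a bijection on vertices induces a bijection on edges), so differing edge counts rule out isomorphism.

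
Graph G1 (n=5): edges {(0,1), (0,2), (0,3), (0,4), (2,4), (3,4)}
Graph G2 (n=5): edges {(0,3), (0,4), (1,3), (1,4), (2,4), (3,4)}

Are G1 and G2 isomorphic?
Yes, isomorphic

The graphs are isomorphic.
One valid mapping φ: V(G1) → V(G2): 0→4, 1→2, 2→0, 3→1, 4→3

Verify φ preserves adjacency — for each edge of G1, its image is an edge of G2:
  (0,1) → (φ(0),φ(1)) = (2,4) ∈ E(G2) ✓
  (0,2) → (φ(0),φ(2)) = (0,4) ∈ E(G2) ✓
  (0,3) → (φ(0),φ(3)) = (1,4) ∈ E(G2) ✓
  (0,4) → (φ(0),φ(4)) = (3,4) ∈ E(G2) ✓
  (2,4) → (φ(2),φ(4)) = (0,3) ∈ E(G2) ✓
  (3,4) → (φ(3),φ(4)) = (1,3) ∈ E(G2) ✓
All 6 edges of G1 map to edges of G2, and |E(G1)| = |E(G2)| = 6, so φ is a bijection on edges as well as vertices. Hence G1 ≅ G2.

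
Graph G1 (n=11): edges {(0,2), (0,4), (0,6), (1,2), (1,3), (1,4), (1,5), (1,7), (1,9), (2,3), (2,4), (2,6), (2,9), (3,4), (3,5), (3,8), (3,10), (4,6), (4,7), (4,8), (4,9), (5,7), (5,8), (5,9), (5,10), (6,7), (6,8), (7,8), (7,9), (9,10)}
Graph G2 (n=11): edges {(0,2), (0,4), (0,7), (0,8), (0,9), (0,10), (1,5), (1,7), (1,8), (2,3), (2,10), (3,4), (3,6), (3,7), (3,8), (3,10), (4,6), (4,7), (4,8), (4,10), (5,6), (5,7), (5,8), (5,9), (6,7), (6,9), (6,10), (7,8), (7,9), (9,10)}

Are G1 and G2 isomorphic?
Yes, isomorphic

The graphs are isomorphic.
One valid mapping φ: V(G1) → V(G2): 0→1, 1→4, 2→8, 3→0, 4→7, 5→10, 6→5, 7→6, 8→9, 9→3, 10→2

Verify φ preserves adjacency — for each edge of G1, its image is an edge of G2:
  (0,2) → (φ(0),φ(2)) = (1,8) ∈ E(G2) ✓
  (0,4) → (φ(0),φ(4)) = (1,7) ∈ E(G2) ✓
  (0,6) → (φ(0),φ(6)) = (1,5) ∈ E(G2) ✓
  (1,2) → (φ(1),φ(2)) = (4,8) ∈ E(G2) ✓
  (1,3) → (φ(1),φ(3)) = (0,4) ∈ E(G2) ✓
  (1,4) → (φ(1),φ(4)) = (4,7) ∈ E(G2) ✓
  (1,5) → (φ(1),φ(5)) = (4,10) ∈ E(G2) ✓
  (1,7) → (φ(1),φ(7)) = (4,6) ∈ E(G2) ✓
  (1,9) → (φ(1),φ(9)) = (3,4) ∈ E(G2) ✓
  (2,3) → (φ(2),φ(3)) = (0,8) ∈ E(G2) ✓
  (2,4) → (φ(2),φ(4)) = (7,8) ∈ E(G2) ✓
  (2,6) → (φ(2),φ(6)) = (5,8) ∈ E(G2) ✓
  (2,9) → (φ(2),φ(9)) = (3,8) ∈ E(G2) ✓
  (3,4) → (φ(3),φ(4)) = (0,7) ∈ E(G2) ✓
  (3,5) → (φ(3),φ(5)) = (0,10) ∈ E(G2) ✓
  (3,8) → (φ(3),φ(8)) = (0,9) ∈ E(G2) ✓
  (3,10) → (φ(3),φ(10)) = (0,2) ∈ E(G2) ✓
  (4,6) → (φ(4),φ(6)) = (5,7) ∈ E(G2) ✓
  (4,7) → (φ(4),φ(7)) = (6,7) ∈ E(G2) ✓
  (4,8) → (φ(4),φ(8)) = (7,9) ∈ E(G2) ✓
  (4,9) → (φ(4),φ(9)) = (3,7) ∈ E(G2) ✓
  (5,7) → (φ(5),φ(7)) = (6,10) ∈ E(G2) ✓
  (5,8) → (φ(5),φ(8)) = (9,10) ∈ E(G2) ✓
  (5,9) → (φ(5),φ(9)) = (3,10) ∈ E(G2) ✓
  (5,10) → (φ(5),φ(10)) = (2,10) ∈ E(G2) ✓
  (6,7) → (φ(6),φ(7)) = (5,6) ∈ E(G2) ✓
  (6,8) → (φ(6),φ(8)) = (5,9) ∈ E(G2) ✓
  (7,8) → (φ(7),φ(8)) = (6,9) ∈ E(G2) ✓
  (7,9) → (φ(7),φ(9)) = (3,6) ∈ E(G2) ✓
  (9,10) → (φ(9),φ(10)) = (2,3) ∈ E(G2) ✓
All 30 edges of G1 map to edges of G2, and |E(G1)| = |E(G2)| = 30, so φ is a bijection on edges as well as vertices. Hence G1 ≅ G2.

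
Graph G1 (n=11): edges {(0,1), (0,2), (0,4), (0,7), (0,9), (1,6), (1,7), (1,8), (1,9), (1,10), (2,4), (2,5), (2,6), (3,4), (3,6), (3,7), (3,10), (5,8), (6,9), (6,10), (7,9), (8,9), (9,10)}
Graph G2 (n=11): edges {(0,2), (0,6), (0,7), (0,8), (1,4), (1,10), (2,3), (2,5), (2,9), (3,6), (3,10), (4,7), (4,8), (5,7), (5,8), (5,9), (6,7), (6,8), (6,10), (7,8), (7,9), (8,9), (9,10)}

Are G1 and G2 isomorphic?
Yes, isomorphic

The graphs are isomorphic.
One valid mapping φ: V(G1) → V(G2): 0→6, 1→7, 2→10, 3→2, 4→3, 5→1, 6→9, 7→0, 8→4, 9→8, 10→5

Verify φ preserves adjacency — for each edge of G1, its image is an edge of G2:
  (0,1) → (φ(0),φ(1)) = (6,7) ∈ E(G2) ✓
  (0,2) → (φ(0),φ(2)) = (6,10) ∈ E(G2) ✓
  (0,4) → (φ(0),φ(4)) = (3,6) ∈ E(G2) ✓
  (0,7) → (φ(0),φ(7)) = (0,6) ∈ E(G2) ✓
  (0,9) → (φ(0),φ(9)) = (6,8) ∈ E(G2) ✓
  (1,6) → (φ(1),φ(6)) = (7,9) ∈ E(G2) ✓
  (1,7) → (φ(1),φ(7)) = (0,7) ∈ E(G2) ✓
  (1,8) → (φ(1),φ(8)) = (4,7) ∈ E(G2) ✓
  (1,9) → (φ(1),φ(9)) = (7,8) ∈ E(G2) ✓
  (1,10) → (φ(1),φ(10)) = (5,7) ∈ E(G2) ✓
  (2,4) → (φ(2),φ(4)) = (3,10) ∈ E(G2) ✓
  (2,5) → (φ(2),φ(5)) = (1,10) ∈ E(G2) ✓
  (2,6) → (φ(2),φ(6)) = (9,10) ∈ E(G2) ✓
  (3,4) → (φ(3),φ(4)) = (2,3) ∈ E(G2) ✓
  (3,6) → (φ(3),φ(6)) = (2,9) ∈ E(G2) ✓
  (3,7) → (φ(3),φ(7)) = (0,2) ∈ E(G2) ✓
  (3,10) → (φ(3),φ(10)) = (2,5) ∈ E(G2) ✓
  (5,8) → (φ(5),φ(8)) = (1,4) ∈ E(G2) ✓
  (6,9) → (φ(6),φ(9)) = (8,9) ∈ E(G2) ✓
  (6,10) → (φ(6),φ(10)) = (5,9) ∈ E(G2) ✓
  (7,9) → (φ(7),φ(9)) = (0,8) ∈ E(G2) ✓
  (8,9) → (φ(8),φ(9)) = (4,8) ∈ E(G2) ✓
  (9,10) → (φ(9),φ(10)) = (5,8) ∈ E(G2) ✓
All 23 edges of G1 map to edges of G2, and |E(G1)| = |E(G2)| = 23, so φ is a bijection on edges as well as vertices. Hence G1 ≅ G2.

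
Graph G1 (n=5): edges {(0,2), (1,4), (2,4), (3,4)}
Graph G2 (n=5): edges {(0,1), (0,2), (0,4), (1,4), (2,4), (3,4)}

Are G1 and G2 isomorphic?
No, not isomorphic

The graphs are NOT isomorphic.

Counting edges: G1 has 4 edge(s); G2 has 6 edge(s).
Edge count is an isomorphism invariant (a bijection on vertices induces a bijection on edges), so differing edge counts rule out isomorphism.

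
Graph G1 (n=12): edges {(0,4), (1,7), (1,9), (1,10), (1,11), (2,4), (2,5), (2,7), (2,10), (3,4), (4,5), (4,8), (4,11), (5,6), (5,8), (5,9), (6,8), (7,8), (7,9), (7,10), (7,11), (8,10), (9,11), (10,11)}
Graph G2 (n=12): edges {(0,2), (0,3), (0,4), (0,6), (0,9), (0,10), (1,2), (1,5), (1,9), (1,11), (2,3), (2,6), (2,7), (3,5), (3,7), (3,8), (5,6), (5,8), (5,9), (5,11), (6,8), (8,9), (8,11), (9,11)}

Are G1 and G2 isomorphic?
Yes, isomorphic

The graphs are isomorphic.
One valid mapping φ: V(G1) → V(G2): 0→4, 1→11, 2→6, 3→10, 4→0, 5→2, 6→7, 7→5, 8→3, 9→1, 10→8, 11→9

Verify φ preserves adjacency — for each edge of G1, its image is an edge of G2:
  (0,4) → (φ(0),φ(4)) = (0,4) ∈ E(G2) ✓
  (1,7) → (φ(1),φ(7)) = (5,11) ∈ E(G2) ✓
  (1,9) → (φ(1),φ(9)) = (1,11) ∈ E(G2) ✓
  (1,10) → (φ(1),φ(10)) = (8,11) ∈ E(G2) ✓
  (1,11) → (φ(1),φ(11)) = (9,11) ∈ E(G2) ✓
  (2,4) → (φ(2),φ(4)) = (0,6) ∈ E(G2) ✓
  (2,5) → (φ(2),φ(5)) = (2,6) ∈ E(G2) ✓
  (2,7) → (φ(2),φ(7)) = (5,6) ∈ E(G2) ✓
  (2,10) → (φ(2),φ(10)) = (6,8) ∈ E(G2) ✓
  (3,4) → (φ(3),φ(4)) = (0,10) ∈ E(G2) ✓
  (4,5) → (φ(4),φ(5)) = (0,2) ∈ E(G2) ✓
  (4,8) → (φ(4),φ(8)) = (0,3) ∈ E(G2) ✓
  (4,11) → (φ(4),φ(11)) = (0,9) ∈ E(G2) ✓
  (5,6) → (φ(5),φ(6)) = (2,7) ∈ E(G2) ✓
  (5,8) → (φ(5),φ(8)) = (2,3) ∈ E(G2) ✓
  (5,9) → (φ(5),φ(9)) = (1,2) ∈ E(G2) ✓
  (6,8) → (φ(6),φ(8)) = (3,7) ∈ E(G2) ✓
  (7,8) → (φ(7),φ(8)) = (3,5) ∈ E(G2) ✓
  (7,9) → (φ(7),φ(9)) = (1,5) ∈ E(G2) ✓
  (7,10) → (φ(7),φ(10)) = (5,8) ∈ E(G2) ✓
  (7,11) → (φ(7),φ(11)) = (5,9) ∈ E(G2) ✓
  (8,10) → (φ(8),φ(10)) = (3,8) ∈ E(G2) ✓
  (9,11) → (φ(9),φ(11)) = (1,9) ∈ E(G2) ✓
  (10,11) → (φ(10),φ(11)) = (8,9) ∈ E(G2) ✓
All 24 edges of G1 map to edges of G2, and |E(G1)| = |E(G2)| = 24, so φ is a bijection on edges as well as vertices. Hence G1 ≅ G2.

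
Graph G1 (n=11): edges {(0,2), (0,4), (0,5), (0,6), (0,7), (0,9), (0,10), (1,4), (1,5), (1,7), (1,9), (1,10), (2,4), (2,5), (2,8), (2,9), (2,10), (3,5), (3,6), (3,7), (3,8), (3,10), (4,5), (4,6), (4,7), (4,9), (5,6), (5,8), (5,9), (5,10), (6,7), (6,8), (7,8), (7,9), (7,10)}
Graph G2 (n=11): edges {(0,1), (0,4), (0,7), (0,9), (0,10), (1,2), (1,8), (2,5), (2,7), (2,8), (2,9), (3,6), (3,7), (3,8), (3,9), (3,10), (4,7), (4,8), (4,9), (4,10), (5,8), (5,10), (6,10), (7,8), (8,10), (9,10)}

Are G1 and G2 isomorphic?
No, not isomorphic

The graphs are NOT isomorphic.

Counting triangles (3-cliques): G1 has 39, G2 has 15.
Triangle count is an isomorphism invariant, so differing triangle counts rule out isomorphism.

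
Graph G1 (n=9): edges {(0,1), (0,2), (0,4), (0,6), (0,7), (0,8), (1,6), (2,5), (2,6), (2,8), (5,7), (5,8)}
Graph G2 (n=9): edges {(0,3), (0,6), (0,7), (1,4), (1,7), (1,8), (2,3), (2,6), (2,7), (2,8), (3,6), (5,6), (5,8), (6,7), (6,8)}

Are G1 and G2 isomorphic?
No, not isomorphic

The graphs are NOT isomorphic.

Connected components of G1: 2 component(s) with vertex sets [[3], [0, 1, 2, 4, 5, 6, 7, 8]], sizes [1, 8].
Connected components of G2: 1 component(s) with vertex sets [[0, 1, 2, 3, 4, 5, 6, 7, 8]], sizes [9].
The number of connected components (and the multiset of component sizes) is an isomorphism invariant — an isomorphism maps each component of G1 bijectively onto a component of G2. Since G1 has 2 component(s) and G2 has 1, they cannot be isomorphic.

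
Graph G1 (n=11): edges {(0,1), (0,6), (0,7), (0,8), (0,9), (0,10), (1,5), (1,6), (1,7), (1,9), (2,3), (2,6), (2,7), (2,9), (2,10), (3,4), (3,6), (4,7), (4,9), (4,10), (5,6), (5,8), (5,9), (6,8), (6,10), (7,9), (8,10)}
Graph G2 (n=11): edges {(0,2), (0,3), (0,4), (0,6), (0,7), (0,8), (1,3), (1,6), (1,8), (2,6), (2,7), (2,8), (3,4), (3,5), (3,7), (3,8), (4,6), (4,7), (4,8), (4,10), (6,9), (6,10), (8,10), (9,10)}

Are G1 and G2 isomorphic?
No, not isomorphic

The graphs are NOT isomorphic.

Counting triangles (3-cliques): G1 has 16, G2 has 15.
Triangle count is an isomorphism invariant, so differing triangle counts rule out isomorphism.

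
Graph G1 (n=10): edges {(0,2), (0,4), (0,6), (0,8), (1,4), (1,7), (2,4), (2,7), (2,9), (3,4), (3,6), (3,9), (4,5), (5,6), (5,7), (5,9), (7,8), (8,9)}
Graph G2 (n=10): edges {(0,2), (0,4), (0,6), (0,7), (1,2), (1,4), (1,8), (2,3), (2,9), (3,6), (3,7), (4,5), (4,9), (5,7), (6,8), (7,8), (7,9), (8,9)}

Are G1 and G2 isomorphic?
Yes, isomorphic

The graphs are isomorphic.
One valid mapping φ: V(G1) → V(G2): 0→8, 1→5, 2→9, 3→3, 4→7, 5→0, 6→6, 7→4, 8→1, 9→2

Verify φ preserves adjacency — for each edge of G1, its image is an edge of G2:
  (0,2) → (φ(0),φ(2)) = (8,9) ∈ E(G2) ✓
  (0,4) → (φ(0),φ(4)) = (7,8) ∈ E(G2) ✓
  (0,6) → (φ(0),φ(6)) = (6,8) ∈ E(G2) ✓
  (0,8) → (φ(0),φ(8)) = (1,8) ∈ E(G2) ✓
  (1,4) → (φ(1),φ(4)) = (5,7) ∈ E(G2) ✓
  (1,7) → (φ(1),φ(7)) = (4,5) ∈ E(G2) ✓
  (2,4) → (φ(2),φ(4)) = (7,9) ∈ E(G2) ✓
  (2,7) → (φ(2),φ(7)) = (4,9) ∈ E(G2) ✓
  (2,9) → (φ(2),φ(9)) = (2,9) ∈ E(G2) ✓
  (3,4) → (φ(3),φ(4)) = (3,7) ∈ E(G2) ✓
  (3,6) → (φ(3),φ(6)) = (3,6) ∈ E(G2) ✓
  (3,9) → (φ(3),φ(9)) = (2,3) ∈ E(G2) ✓
  (4,5) → (φ(4),φ(5)) = (0,7) ∈ E(G2) ✓
  (5,6) → (φ(5),φ(6)) = (0,6) ∈ E(G2) ✓
  (5,7) → (φ(5),φ(7)) = (0,4) ∈ E(G2) ✓
  (5,9) → (φ(5),φ(9)) = (0,2) ∈ E(G2) ✓
  (7,8) → (φ(7),φ(8)) = (1,4) ∈ E(G2) ✓
  (8,9) → (φ(8),φ(9)) = (1,2) ∈ E(G2) ✓
All 18 edges of G1 map to edges of G2, and |E(G1)| = |E(G2)| = 18, so φ is a bijection on edges as well as vertices. Hence G1 ≅ G2.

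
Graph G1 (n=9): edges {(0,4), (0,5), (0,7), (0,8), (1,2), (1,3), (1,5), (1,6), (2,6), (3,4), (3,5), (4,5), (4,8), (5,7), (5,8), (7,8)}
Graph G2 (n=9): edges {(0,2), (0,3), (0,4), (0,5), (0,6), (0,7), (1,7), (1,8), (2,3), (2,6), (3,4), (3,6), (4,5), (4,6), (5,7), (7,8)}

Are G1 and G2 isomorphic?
Yes, isomorphic

The graphs are isomorphic.
One valid mapping φ: V(G1) → V(G2): 0→3, 1→7, 2→1, 3→5, 4→4, 5→0, 6→8, 7→2, 8→6

Verify φ preserves adjacency — for each edge of G1, its image is an edge of G2:
  (0,4) → (φ(0),φ(4)) = (3,4) ∈ E(G2) ✓
  (0,5) → (φ(0),φ(5)) = (0,3) ∈ E(G2) ✓
  (0,7) → (φ(0),φ(7)) = (2,3) ∈ E(G2) ✓
  (0,8) → (φ(0),φ(8)) = (3,6) ∈ E(G2) ✓
  (1,2) → (φ(1),φ(2)) = (1,7) ∈ E(G2) ✓
  (1,3) → (φ(1),φ(3)) = (5,7) ∈ E(G2) ✓
  (1,5) → (φ(1),φ(5)) = (0,7) ∈ E(G2) ✓
  (1,6) → (φ(1),φ(6)) = (7,8) ∈ E(G2) ✓
  (2,6) → (φ(2),φ(6)) = (1,8) ∈ E(G2) ✓
  (3,4) → (φ(3),φ(4)) = (4,5) ∈ E(G2) ✓
  (3,5) → (φ(3),φ(5)) = (0,5) ∈ E(G2) ✓
  (4,5) → (φ(4),φ(5)) = (0,4) ∈ E(G2) ✓
  (4,8) → (φ(4),φ(8)) = (4,6) ∈ E(G2) ✓
  (5,7) → (φ(5),φ(7)) = (0,2) ∈ E(G2) ✓
  (5,8) → (φ(5),φ(8)) = (0,6) ∈ E(G2) ✓
  (7,8) → (φ(7),φ(8)) = (2,6) ∈ E(G2) ✓
All 16 edges of G1 map to edges of G2, and |E(G1)| = |E(G2)| = 16, so φ is a bijection on edges as well as vertices. Hence G1 ≅ G2.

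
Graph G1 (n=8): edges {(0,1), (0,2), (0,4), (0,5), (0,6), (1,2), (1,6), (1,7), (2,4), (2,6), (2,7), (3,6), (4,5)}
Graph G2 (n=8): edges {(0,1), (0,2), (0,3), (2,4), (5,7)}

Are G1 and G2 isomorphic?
No, not isomorphic

The graphs are NOT isomorphic.

Connected components of G1: 1 component(s) with vertex sets [[0, 1, 2, 3, 4, 5, 6, 7]], sizes [8].
Connected components of G2: 3 component(s) with vertex sets [[6], [5, 7], [0, 1, 2, 3, 4]], sizes [1, 2, 5].
The number of connected components (and the multiset of component sizes) is an isomorphism invariant — an isomorphism maps each component of G1 bijectively onto a component of G2. Since G1 has 1 component(s) and G2 has 3, they cannot be isomorphic.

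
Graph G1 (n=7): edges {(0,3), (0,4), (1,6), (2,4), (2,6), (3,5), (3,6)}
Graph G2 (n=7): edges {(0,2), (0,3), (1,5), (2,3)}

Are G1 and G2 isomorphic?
No, not isomorphic

The graphs are NOT isomorphic.

Connected components of G1: 1 component(s) with vertex sets [[0, 1, 2, 3, 4, 5, 6]], sizes [7].
Connected components of G2: 4 component(s) with vertex sets [[4], [6], [1, 5], [0, 2, 3]], sizes [1, 1, 2, 3].
The number of connected components (and the multiset of component sizes) is an isomorphism invariant — an isomorphism maps each component of G1 bijectively onto a component of G2. Since G1 has 1 component(s) and G2 has 4, they cannot be isomorphic.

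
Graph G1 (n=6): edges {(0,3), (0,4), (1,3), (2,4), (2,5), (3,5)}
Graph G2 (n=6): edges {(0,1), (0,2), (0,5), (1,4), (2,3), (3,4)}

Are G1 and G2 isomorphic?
Yes, isomorphic

The graphs are isomorphic.
One valid mapping φ: V(G1) → V(G2): 0→1, 1→5, 2→3, 3→0, 4→4, 5→2

Verify φ preserves adjacency — for each edge of G1, its image is an edge of G2:
  (0,3) → (φ(0),φ(3)) = (0,1) ∈ E(G2) ✓
  (0,4) → (φ(0),φ(4)) = (1,4) ∈ E(G2) ✓
  (1,3) → (φ(1),φ(3)) = (0,5) ∈ E(G2) ✓
  (2,4) → (φ(2),φ(4)) = (3,4) ∈ E(G2) ✓
  (2,5) → (φ(2),φ(5)) = (2,3) ∈ E(G2) ✓
  (3,5) → (φ(3),φ(5)) = (0,2) ∈ E(G2) ✓
All 6 edges of G1 map to edges of G2, and |E(G1)| = |E(G2)| = 6, so φ is a bijection on edges as well as vertices. Hence G1 ≅ G2.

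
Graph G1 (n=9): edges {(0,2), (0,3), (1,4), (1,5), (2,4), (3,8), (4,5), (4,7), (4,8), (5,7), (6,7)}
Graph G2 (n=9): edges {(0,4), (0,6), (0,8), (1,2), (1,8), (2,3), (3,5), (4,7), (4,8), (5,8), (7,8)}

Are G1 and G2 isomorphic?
Yes, isomorphic

The graphs are isomorphic.
One valid mapping φ: V(G1) → V(G2): 0→2, 1→7, 2→1, 3→3, 4→8, 5→4, 6→6, 7→0, 8→5

Verify φ preserves adjacency — for each edge of G1, its image is an edge of G2:
  (0,2) → (φ(0),φ(2)) = (1,2) ∈ E(G2) ✓
  (0,3) → (φ(0),φ(3)) = (2,3) ∈ E(G2) ✓
  (1,4) → (φ(1),φ(4)) = (7,8) ∈ E(G2) ✓
  (1,5) → (φ(1),φ(5)) = (4,7) ∈ E(G2) ✓
  (2,4) → (φ(2),φ(4)) = (1,8) ∈ E(G2) ✓
  (3,8) → (φ(3),φ(8)) = (3,5) ∈ E(G2) ✓
  (4,5) → (φ(4),φ(5)) = (4,8) ∈ E(G2) ✓
  (4,7) → (φ(4),φ(7)) = (0,8) ∈ E(G2) ✓
  (4,8) → (φ(4),φ(8)) = (5,8) ∈ E(G2) ✓
  (5,7) → (φ(5),φ(7)) = (0,4) ∈ E(G2) ✓
  (6,7) → (φ(6),φ(7)) = (0,6) ∈ E(G2) ✓
All 11 edges of G1 map to edges of G2, and |E(G1)| = |E(G2)| = 11, so φ is a bijection on edges as well as vertices. Hence G1 ≅ G2.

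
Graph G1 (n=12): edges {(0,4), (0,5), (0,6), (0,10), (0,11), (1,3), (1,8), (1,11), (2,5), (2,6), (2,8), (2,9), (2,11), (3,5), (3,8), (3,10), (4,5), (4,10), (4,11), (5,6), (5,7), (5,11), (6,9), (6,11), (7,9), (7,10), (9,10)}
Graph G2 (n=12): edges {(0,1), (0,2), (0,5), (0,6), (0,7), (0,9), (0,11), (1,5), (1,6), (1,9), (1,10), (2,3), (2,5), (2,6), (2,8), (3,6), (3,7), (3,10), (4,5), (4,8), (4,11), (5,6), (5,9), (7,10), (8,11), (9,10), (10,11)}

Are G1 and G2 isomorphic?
Yes, isomorphic

The graphs are isomorphic.
One valid mapping φ: V(G1) → V(G2): 0→1, 1→4, 2→2, 3→11, 4→9, 5→0, 6→6, 7→7, 8→8, 9→3, 10→10, 11→5

Verify φ preserves adjacency — for each edge of G1, its image is an edge of G2:
  (0,4) → (φ(0),φ(4)) = (1,9) ∈ E(G2) ✓
  (0,5) → (φ(0),φ(5)) = (0,1) ∈ E(G2) ✓
  (0,6) → (φ(0),φ(6)) = (1,6) ∈ E(G2) ✓
  (0,10) → (φ(0),φ(10)) = (1,10) ∈ E(G2) ✓
  (0,11) → (φ(0),φ(11)) = (1,5) ∈ E(G2) ✓
  (1,3) → (φ(1),φ(3)) = (4,11) ∈ E(G2) ✓
  (1,8) → (φ(1),φ(8)) = (4,8) ∈ E(G2) ✓
  (1,11) → (φ(1),φ(11)) = (4,5) ∈ E(G2) ✓
  (2,5) → (φ(2),φ(5)) = (0,2) ∈ E(G2) ✓
  (2,6) → (φ(2),φ(6)) = (2,6) ∈ E(G2) ✓
  (2,8) → (φ(2),φ(8)) = (2,8) ∈ E(G2) ✓
  (2,9) → (φ(2),φ(9)) = (2,3) ∈ E(G2) ✓
  (2,11) → (φ(2),φ(11)) = (2,5) ∈ E(G2) ✓
  (3,5) → (φ(3),φ(5)) = (0,11) ∈ E(G2) ✓
  (3,8) → (φ(3),φ(8)) = (8,11) ∈ E(G2) ✓
  (3,10) → (φ(3),φ(10)) = (10,11) ∈ E(G2) ✓
  (4,5) → (φ(4),φ(5)) = (0,9) ∈ E(G2) ✓
  (4,10) → (φ(4),φ(10)) = (9,10) ∈ E(G2) ✓
  (4,11) → (φ(4),φ(11)) = (5,9) ∈ E(G2) ✓
  (5,6) → (φ(5),φ(6)) = (0,6) ∈ E(G2) ✓
  (5,7) → (φ(5),φ(7)) = (0,7) ∈ E(G2) ✓
  (5,11) → (φ(5),φ(11)) = (0,5) ∈ E(G2) ✓
  (6,9) → (φ(6),φ(9)) = (3,6) ∈ E(G2) ✓
  (6,11) → (φ(6),φ(11)) = (5,6) ∈ E(G2) ✓
  (7,9) → (φ(7),φ(9)) = (3,7) ∈ E(G2) ✓
  (7,10) → (φ(7),φ(10)) = (7,10) ∈ E(G2) ✓
  (9,10) → (φ(9),φ(10)) = (3,10) ∈ E(G2) ✓
All 27 edges of G1 map to edges of G2, and |E(G1)| = |E(G2)| = 27, so φ is a bijection on edges as well as vertices. Hence G1 ≅ G2.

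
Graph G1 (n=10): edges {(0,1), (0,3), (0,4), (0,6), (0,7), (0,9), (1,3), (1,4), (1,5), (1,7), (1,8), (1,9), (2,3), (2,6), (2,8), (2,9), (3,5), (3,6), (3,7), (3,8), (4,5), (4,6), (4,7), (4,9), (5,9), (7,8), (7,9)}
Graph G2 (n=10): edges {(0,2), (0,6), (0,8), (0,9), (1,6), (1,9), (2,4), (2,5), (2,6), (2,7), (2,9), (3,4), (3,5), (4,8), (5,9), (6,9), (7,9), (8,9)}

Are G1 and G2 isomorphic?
No, not isomorphic

The graphs are NOT isomorphic.

Degrees in G1: deg(0)=6, deg(1)=7, deg(2)=4, deg(3)=7, deg(4)=6, deg(5)=4, deg(6)=4, deg(7)=6, deg(8)=4, deg(9)=6.
Sorted degree sequence of G1: [7, 7, 6, 6, 6, 6, 4, 4, 4, 4].
Degrees in G2: deg(0)=4, deg(1)=2, deg(2)=6, deg(3)=2, deg(4)=3, deg(5)=3, deg(6)=4, deg(7)=2, deg(8)=3, deg(9)=7.
Sorted degree sequence of G2: [7, 6, 4, 4, 3, 3, 3, 2, 2, 2].
The (sorted) degree sequence is an isomorphism invariant, so since G1 and G2 have different degree sequences they cannot be isomorphic.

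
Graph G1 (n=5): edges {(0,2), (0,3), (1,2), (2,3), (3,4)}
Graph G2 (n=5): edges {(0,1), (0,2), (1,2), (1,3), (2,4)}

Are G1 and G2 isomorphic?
Yes, isomorphic

The graphs are isomorphic.
One valid mapping φ: V(G1) → V(G2): 0→0, 1→4, 2→2, 3→1, 4→3

Verify φ preserves adjacency — for each edge of G1, its image is an edge of G2:
  (0,2) → (φ(0),φ(2)) = (0,2) ∈ E(G2) ✓
  (0,3) → (φ(0),φ(3)) = (0,1) ∈ E(G2) ✓
  (1,2) → (φ(1),φ(2)) = (2,4) ∈ E(G2) ✓
  (2,3) → (φ(2),φ(3)) = (1,2) ∈ E(G2) ✓
  (3,4) → (φ(3),φ(4)) = (1,3) ∈ E(G2) ✓
All 5 edges of G1 map to edges of G2, and |E(G1)| = |E(G2)| = 5, so φ is a bijection on edges as well as vertices. Hence G1 ≅ G2.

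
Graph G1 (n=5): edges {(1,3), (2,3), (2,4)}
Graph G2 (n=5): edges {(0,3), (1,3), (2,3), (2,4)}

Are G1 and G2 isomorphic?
No, not isomorphic

The graphs are NOT isomorphic.

Counting edges: G1 has 3 edge(s); G2 has 4 edge(s).
Edge count is an isomorphism invariant (a bijection on vertices induces a bijection on edges), so differing edge counts rule out isomorphism.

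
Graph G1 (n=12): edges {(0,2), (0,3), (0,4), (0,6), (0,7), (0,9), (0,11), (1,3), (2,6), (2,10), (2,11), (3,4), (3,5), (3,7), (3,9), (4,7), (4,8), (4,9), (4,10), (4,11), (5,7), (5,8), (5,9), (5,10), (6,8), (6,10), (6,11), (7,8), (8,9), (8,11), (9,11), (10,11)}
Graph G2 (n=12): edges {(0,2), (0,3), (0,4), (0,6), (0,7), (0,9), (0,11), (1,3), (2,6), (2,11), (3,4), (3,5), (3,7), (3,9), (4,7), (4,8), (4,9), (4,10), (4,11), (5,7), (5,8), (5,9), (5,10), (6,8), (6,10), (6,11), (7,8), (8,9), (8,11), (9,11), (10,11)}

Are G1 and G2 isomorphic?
No, not isomorphic

The graphs are NOT isomorphic.

Counting edges: G1 has 32 edge(s); G2 has 31 edge(s).
Edge count is an isomorphism invariant (a bijection on vertices induces a bijection on edges), so differing edge counts rule out isomorphism.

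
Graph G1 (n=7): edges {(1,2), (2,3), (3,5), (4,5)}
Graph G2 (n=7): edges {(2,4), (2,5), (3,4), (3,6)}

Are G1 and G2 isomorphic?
Yes, isomorphic

The graphs are isomorphic.
One valid mapping φ: V(G1) → V(G2): 0→1, 1→5, 2→2, 3→4, 4→6, 5→3, 6→0

Verify φ preserves adjacency — for each edge of G1, its image is an edge of G2:
  (1,2) → (φ(1),φ(2)) = (2,5) ∈ E(G2) ✓
  (2,3) → (φ(2),φ(3)) = (2,4) ∈ E(G2) ✓
  (3,5) → (φ(3),φ(5)) = (3,4) ∈ E(G2) ✓
  (4,5) → (φ(4),φ(5)) = (3,6) ∈ E(G2) ✓
All 4 edges of G1 map to edges of G2, and |E(G1)| = |E(G2)| = 4, so φ is a bijection on edges as well as vertices. Hence G1 ≅ G2.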